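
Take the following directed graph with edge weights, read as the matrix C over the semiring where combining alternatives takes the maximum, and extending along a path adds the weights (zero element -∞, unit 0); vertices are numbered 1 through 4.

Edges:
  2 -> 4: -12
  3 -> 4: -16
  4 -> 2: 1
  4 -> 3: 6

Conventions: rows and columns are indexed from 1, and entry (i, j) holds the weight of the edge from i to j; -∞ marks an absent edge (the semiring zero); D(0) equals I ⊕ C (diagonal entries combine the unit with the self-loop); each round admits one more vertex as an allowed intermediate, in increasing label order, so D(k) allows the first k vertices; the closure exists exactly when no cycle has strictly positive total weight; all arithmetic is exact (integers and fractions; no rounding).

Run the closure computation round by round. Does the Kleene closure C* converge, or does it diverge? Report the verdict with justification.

D(0):
  [0, -∞, -∞, -∞]
  [-∞, 0, -∞, -12]
  [-∞, -∞, 0, -16]
  [-∞, 1, 6, 0]
D(1):
  [0, -∞, -∞, -∞]
  [-∞, 0, -∞, -12]
  [-∞, -∞, 0, -16]
  [-∞, 1, 6, 0]
D(2):
  [0, -∞, -∞, -∞]
  [-∞, 0, -∞, -12]
  [-∞, -∞, 0, -16]
  [-∞, 1, 6, 0]
D(3):
  [0, -∞, -∞, -∞]
  [-∞, 0, -∞, -12]
  [-∞, -∞, 0, -16]
  [-∞, 1, 6, 0]
D(4):
  [0, -∞, -∞, -∞]
  [-∞, 0, -6, -12]
  [-∞, -15, 0, -16]
  [-∞, 1, 6, 0]
Key observation: every diagonal entry stays at the unit through all rounds, so no improving cycle exists.
Answer: CONVERGES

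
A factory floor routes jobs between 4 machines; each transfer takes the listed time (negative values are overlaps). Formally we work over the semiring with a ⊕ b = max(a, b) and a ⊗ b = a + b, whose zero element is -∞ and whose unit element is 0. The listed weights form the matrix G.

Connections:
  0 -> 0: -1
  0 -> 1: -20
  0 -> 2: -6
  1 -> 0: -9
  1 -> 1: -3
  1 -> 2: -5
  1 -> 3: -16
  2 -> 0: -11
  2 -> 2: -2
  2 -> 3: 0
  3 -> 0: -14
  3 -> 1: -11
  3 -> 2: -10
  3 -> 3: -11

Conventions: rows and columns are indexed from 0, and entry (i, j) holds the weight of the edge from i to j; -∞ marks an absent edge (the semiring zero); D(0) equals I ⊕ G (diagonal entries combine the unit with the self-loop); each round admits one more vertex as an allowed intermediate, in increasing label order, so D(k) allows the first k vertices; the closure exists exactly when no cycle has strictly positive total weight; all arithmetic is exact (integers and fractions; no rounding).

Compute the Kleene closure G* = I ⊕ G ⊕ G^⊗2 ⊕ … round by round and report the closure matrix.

D(0):
  [0, -20, -6, -∞]
  [-9, 0, -5, -16]
  [-11, -∞, 0, 0]
  [-14, -11, -10, 0]
D(1):
  [0, -20, -6, -∞]
  [-9, 0, -5, -16]
  [-11, -31, 0, 0]
  [-14, -11, -10, 0]
D(2):
  [0, -20, -6, -36]
  [-9, 0, -5, -16]
  [-11, -31, 0, 0]
  [-14, -11, -10, 0]
D(3):
  [0, -20, -6, -6]
  [-9, 0, -5, -5]
  [-11, -31, 0, 0]
  [-14, -11, -10, 0]
D(4):
  [0, -17, -6, -6]
  [-9, 0, -5, -5]
  [-11, -11, 0, 0]
  [-14, -11, -10, 0]
Answer: G* = [[0, -17, -6, -6], [-9, 0, -5, -5], [-11, -11, 0, 0], [-14, -11, -10, 0]]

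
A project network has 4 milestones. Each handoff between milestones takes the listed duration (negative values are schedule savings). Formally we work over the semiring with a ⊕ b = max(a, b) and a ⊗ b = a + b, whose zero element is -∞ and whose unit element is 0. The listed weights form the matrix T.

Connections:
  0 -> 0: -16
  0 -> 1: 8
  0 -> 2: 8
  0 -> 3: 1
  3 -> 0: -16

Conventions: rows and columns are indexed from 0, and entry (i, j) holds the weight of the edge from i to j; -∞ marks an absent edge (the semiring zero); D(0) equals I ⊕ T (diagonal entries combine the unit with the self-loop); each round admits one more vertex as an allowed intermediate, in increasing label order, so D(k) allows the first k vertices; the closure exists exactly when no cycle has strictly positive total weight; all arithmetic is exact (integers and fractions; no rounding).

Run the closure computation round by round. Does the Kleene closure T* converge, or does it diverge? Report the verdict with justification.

D(0):
  [0, 8, 8, 1]
  [-∞, 0, -∞, -∞]
  [-∞, -∞, 0, -∞]
  [-16, -∞, -∞, 0]
D(1):
  [0, 8, 8, 1]
  [-∞, 0, -∞, -∞]
  [-∞, -∞, 0, -∞]
  [-16, -8, -8, 0]
D(2):
  [0, 8, 8, 1]
  [-∞, 0, -∞, -∞]
  [-∞, -∞, 0, -∞]
  [-16, -8, -8, 0]
D(3):
  [0, 8, 8, 1]
  [-∞, 0, -∞, -∞]
  [-∞, -∞, 0, -∞]
  [-16, -8, -8, 0]
D(4):
  [0, 8, 8, 1]
  [-∞, 0, -∞, -∞]
  [-∞, -∞, 0, -∞]
  [-16, -8, -8, 0]
Key observation: every diagonal entry stays at the unit through all rounds, so no improving cycle exists.
Answer: CONVERGES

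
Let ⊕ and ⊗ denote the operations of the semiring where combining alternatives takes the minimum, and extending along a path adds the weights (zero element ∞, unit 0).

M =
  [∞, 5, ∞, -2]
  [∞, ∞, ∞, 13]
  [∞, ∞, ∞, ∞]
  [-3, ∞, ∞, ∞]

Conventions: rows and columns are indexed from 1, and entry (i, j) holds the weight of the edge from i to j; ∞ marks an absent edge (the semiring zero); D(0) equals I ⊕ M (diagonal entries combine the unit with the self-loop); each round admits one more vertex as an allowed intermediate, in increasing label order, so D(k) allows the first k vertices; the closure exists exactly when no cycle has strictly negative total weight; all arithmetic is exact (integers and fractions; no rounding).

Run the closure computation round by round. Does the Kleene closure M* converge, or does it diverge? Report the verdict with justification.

D(0):
  [0, 5, ∞, -2]
  [∞, 0, ∞, 13]
  [∞, ∞, 0, ∞]
  [-3, ∞, ∞, 0]
Detection: at round 1, diagonal entry (4, 4) turns strictly negative.
Key observation: the cycle 4->1->4 has total weight (-3) + (-2), which is strictly negative.
Answer: DIVERGES — negative cycle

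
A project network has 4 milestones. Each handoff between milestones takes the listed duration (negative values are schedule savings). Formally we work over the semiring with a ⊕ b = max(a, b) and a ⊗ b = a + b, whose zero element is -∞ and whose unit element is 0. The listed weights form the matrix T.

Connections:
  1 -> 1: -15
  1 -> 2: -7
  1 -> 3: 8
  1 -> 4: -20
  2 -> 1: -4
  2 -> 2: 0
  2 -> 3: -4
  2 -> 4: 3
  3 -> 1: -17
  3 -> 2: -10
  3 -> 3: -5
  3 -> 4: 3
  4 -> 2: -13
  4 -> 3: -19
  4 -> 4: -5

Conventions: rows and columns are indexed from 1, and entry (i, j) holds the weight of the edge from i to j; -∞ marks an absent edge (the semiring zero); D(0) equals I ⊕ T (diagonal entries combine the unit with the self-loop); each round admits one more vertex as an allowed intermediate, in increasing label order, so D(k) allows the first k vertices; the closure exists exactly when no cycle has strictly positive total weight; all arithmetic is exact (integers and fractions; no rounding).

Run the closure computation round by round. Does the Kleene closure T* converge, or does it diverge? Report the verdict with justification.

D(0):
  [0, -7, 8, -20]
  [-4, 0, -4, 3]
  [-17, -10, 0, 3]
  [-∞, -13, -19, 0]
D(1):
  [0, -7, 8, -20]
  [-4, 0, 4, 3]
  [-17, -10, 0, 3]
  [-∞, -13, -19, 0]
D(2):
  [0, -7, 8, -4]
  [-4, 0, 4, 3]
  [-14, -10, 0, 3]
  [-17, -13, -9, 0]
D(3):
  [0, -2, 8, 11]
  [-4, 0, 4, 7]
  [-14, -10, 0, 3]
  [-17, -13, -9, 0]
D(4):
  [0, -2, 8, 11]
  [-4, 0, 4, 7]
  [-14, -10, 0, 3]
  [-17, -13, -9, 0]
Key observation: every diagonal entry stays at the unit through all rounds, so no improving cycle exists.
Answer: CONVERGES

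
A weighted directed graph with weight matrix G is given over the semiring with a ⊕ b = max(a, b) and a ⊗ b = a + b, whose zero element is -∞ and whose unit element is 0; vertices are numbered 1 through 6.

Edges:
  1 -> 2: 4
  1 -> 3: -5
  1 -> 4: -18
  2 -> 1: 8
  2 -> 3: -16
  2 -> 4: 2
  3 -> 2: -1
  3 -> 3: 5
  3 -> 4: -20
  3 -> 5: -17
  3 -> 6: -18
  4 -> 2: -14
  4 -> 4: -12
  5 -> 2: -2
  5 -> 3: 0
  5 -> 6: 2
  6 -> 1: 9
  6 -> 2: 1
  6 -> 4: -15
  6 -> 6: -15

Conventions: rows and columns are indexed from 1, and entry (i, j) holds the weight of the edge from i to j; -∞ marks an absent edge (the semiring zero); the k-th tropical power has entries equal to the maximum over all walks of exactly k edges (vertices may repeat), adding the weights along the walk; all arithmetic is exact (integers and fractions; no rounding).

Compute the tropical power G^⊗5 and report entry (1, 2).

G^⊗2:
  [12, -6, 0, 6, -22, -23]
  [-∞, 12, 3, -10, -33, -34]
  [7, 4, 10, 1, -12, -13]
  [-6, -26, -30, -12, -∞, -∞]
  [11, 3, 5, 0, -17, -13]
  [9, 13, 4, 3, -∞, -30]
G^⊗3:
  [2, 16, 7, -4, -17, -18]
  [20, 2, 8, 14, -14, -15]
  [12, 11, 15, 6, -7, -8]
  [-18, -2, -11, -24, -47, -48]
  [11, 15, 10, 5, -12, -13]
  [21, 13, 9, 15, -13, -14]
G^⊗4:
  [24, 6, 12, 18, -10, -11]
  [10, 24, 15, 4, -9, -10]
  [19, 16, 20, 13, -2, -3]
  [6, -12, -6, 0, -28, -29]
  [23, 15, 15, 17, -7, -8]
  [21, 25, 16, 15, -8, -9]
G^⊗5:
  [14, 28, 19, 8, -5, -6]
  [32, 14, 20, 26, -2, -3]
  [24, 23, 25, 18, 3, 2]
  [-4, 10, 1, -10, -23, -24]
  [23, 27, 20, 17, -2, -3]
  [33, 25, 21, 27, -1, -2]
Key observation: the optimum is the walk 1->2->1->2->1->2, with weight 4 + 8 + 4 + 8 + 4 = 28.
Optimal value attained by: walk 1->2->1->2->1->2.
Answer: (G^⊗5)[1][2] = 28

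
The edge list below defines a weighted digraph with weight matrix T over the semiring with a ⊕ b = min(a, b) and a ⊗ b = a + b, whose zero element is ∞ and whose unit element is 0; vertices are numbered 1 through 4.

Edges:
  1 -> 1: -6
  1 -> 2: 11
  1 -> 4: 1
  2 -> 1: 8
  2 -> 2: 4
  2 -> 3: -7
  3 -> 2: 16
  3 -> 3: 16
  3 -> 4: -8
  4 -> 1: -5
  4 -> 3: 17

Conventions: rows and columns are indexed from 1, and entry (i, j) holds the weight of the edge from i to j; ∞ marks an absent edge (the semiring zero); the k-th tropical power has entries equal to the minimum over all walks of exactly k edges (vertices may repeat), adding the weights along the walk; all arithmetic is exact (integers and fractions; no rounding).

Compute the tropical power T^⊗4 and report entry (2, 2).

T^⊗2:
  [-12, 5, 4, -5]
  [2, 8, -3, -15]
  [-13, 20, 9, 8]
  [-11, 6, 33, -4]
T^⊗3:
  [-18, -1, -2, -11]
  [-20, 12, 1, -11]
  [-19, -2, 13, -12]
  [-17, 0, -1, -10]
T^⊗4:
  [-24, -7, -8, -17]
  [-26, -9, 5, -19]
  [-25, -8, -9, -18]
  [-23, -6, -7, -16]
Key observation: the optimum is the walk 2->3->4->1->2, with weight (-7) + (-8) + (-5) + 11 = -9.
Optimal value attained by: walk 2->3->4->1->2.
Answer: (T^⊗4)[2][2] = -9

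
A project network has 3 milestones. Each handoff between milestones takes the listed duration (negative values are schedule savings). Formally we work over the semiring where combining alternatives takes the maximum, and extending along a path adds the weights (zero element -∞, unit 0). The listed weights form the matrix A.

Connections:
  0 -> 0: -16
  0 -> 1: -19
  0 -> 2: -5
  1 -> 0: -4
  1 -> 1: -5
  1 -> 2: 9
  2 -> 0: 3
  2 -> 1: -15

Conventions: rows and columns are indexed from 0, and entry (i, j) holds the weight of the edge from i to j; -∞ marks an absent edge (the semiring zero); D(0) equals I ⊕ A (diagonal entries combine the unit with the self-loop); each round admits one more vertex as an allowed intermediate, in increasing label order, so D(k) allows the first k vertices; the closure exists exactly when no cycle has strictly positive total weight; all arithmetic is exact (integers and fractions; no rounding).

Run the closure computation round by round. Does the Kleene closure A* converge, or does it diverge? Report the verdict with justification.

D(0):
  [0, -19, -5]
  [-4, 0, 9]
  [3, -15, 0]
D(1):
  [0, -19, -5]
  [-4, 0, 9]
  [3, -15, 0]
D(2):
  [0, -19, -5]
  [-4, 0, 9]
  [3, -15, 0]
D(3):
  [0, -19, -5]
  [12, 0, 9]
  [3, -15, 0]
Key observation: every diagonal entry stays at the unit through all rounds, so no improving cycle exists.
Answer: CONVERGES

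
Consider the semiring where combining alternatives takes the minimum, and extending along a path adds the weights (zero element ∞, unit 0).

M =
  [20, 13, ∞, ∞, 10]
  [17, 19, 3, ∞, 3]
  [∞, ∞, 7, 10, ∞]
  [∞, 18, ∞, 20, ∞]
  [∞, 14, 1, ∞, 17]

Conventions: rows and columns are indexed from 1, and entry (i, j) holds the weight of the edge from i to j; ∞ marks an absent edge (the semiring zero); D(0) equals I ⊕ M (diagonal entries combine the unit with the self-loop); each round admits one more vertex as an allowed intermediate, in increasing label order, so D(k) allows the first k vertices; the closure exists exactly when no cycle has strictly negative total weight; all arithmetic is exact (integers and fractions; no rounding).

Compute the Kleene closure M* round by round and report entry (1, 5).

D(0):
  [0, 13, ∞, ∞, 10]
  [17, 0, 3, ∞, 3]
  [∞, ∞, 0, 10, ∞]
  [∞, 18, ∞, 0, ∞]
  [∞, 14, 1, ∞, 0]
D(1):
  [0, 13, ∞, ∞, 10]
  [17, 0, 3, ∞, 3]
  [∞, ∞, 0, 10, ∞]
  [∞, 18, ∞, 0, ∞]
  [∞, 14, 1, ∞, 0]
D(2):
  [0, 13, 16, ∞, 10]
  [17, 0, 3, ∞, 3]
  [∞, ∞, 0, 10, ∞]
  [35, 18, 21, 0, 21]
  [31, 14, 1, ∞, 0]
D(3):
  [0, 13, 16, 26, 10]
  [17, 0, 3, 13, 3]
  [∞, ∞, 0, 10, ∞]
  [35, 18, 21, 0, 21]
  [31, 14, 1, 11, 0]
D(4):
  [0, 13, 16, 26, 10]
  [17, 0, 3, 13, 3]
  [45, 28, 0, 10, 31]
  [35, 18, 21, 0, 21]
  [31, 14, 1, 11, 0]
D(5):
  [0, 13, 11, 21, 10]
  [17, 0, 3, 13, 3]
  [45, 28, 0, 10, 31]
  [35, 18, 21, 0, 21]
  [31, 14, 1, 11, 0]
Answer: M*[1][5] = 10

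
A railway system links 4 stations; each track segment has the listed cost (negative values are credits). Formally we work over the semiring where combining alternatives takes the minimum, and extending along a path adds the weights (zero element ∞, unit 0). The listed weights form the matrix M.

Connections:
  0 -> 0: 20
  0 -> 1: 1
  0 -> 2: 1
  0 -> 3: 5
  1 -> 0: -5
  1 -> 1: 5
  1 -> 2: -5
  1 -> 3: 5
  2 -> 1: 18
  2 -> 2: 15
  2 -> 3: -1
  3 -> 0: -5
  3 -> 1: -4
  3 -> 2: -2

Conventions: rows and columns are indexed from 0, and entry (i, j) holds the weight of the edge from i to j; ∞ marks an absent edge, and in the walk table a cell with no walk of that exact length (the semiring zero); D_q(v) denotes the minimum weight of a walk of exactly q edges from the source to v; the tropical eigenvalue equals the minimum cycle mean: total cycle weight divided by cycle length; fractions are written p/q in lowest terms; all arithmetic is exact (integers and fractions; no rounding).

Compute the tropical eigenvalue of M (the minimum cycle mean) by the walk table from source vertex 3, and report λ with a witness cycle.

q=0: [∞, ∞, ∞, 0]
q=1: [-5, -4, -2, ∞]
q=2: [-9, -4, -9, -3]
q=3: [-9, -8, -9, -10]
q=4: [-15, -14, -13, -10]
Optimal cycle mean attained by: cycle 1->2->3->1, total (-5) + (-1) + (-4), length 3.
Answer: λ = -10/3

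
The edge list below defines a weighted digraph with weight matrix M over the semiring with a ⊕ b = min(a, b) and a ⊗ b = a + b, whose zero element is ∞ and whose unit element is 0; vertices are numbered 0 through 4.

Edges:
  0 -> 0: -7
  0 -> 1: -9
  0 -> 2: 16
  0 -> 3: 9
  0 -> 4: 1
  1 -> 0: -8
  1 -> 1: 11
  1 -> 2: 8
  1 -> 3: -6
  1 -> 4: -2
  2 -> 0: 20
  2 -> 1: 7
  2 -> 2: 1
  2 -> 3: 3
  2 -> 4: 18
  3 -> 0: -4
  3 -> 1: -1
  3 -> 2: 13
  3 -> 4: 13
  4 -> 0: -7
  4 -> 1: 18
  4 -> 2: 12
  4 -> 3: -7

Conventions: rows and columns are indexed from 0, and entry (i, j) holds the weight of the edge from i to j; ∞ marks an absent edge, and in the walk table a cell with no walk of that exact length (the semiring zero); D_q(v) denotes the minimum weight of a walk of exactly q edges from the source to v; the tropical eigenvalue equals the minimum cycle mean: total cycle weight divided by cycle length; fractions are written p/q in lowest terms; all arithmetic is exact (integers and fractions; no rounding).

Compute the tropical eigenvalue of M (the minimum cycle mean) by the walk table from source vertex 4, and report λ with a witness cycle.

q=0: [∞, ∞, ∞, ∞, 0]
q=1: [-7, 18, 12, -7, ∞]
q=2: [-14, -16, 6, 2, -6]
q=3: [-24, -23, -8, -22, -18]
q=4: [-31, -33, -15, -29, -25]
q=5: [-41, -40, -25, -39, -35]
Optimal cycle mean attained by: cycle 0->1->0, total (-9) + (-8), length 2.
Answer: λ = -17/2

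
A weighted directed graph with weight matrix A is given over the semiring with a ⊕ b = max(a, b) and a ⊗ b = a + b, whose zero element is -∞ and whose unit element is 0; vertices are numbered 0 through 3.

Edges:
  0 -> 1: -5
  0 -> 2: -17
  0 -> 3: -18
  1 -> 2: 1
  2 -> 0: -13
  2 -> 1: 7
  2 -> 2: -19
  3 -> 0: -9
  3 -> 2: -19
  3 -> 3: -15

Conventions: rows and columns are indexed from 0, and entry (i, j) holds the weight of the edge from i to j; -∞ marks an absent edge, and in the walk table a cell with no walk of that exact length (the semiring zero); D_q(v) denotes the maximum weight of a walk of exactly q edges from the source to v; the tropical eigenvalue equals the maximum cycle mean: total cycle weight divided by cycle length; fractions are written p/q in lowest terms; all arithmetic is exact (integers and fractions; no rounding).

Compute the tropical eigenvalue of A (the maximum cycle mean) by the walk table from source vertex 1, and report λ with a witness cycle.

q=0: [-∞, 0, -∞, -∞]
q=1: [-∞, -∞, 1, -∞]
q=2: [-12, 8, -18, -∞]
q=3: [-31, -11, 9, -30]
q=4: [-4, 16, -10, -45]
Optimal cycle mean attained by: cycle 1->2->1, total 1 + 7, length 2.
Answer: λ = 4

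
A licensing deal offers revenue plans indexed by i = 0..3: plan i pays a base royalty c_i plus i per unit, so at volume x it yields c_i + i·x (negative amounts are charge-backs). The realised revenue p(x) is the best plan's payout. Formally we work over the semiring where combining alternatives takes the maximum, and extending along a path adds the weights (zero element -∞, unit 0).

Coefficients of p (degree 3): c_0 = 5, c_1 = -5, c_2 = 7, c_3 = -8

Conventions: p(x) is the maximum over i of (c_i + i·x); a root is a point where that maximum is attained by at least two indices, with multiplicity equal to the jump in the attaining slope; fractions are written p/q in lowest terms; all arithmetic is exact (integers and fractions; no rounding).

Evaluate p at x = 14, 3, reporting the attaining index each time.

p(14) = max(5+0·14=5, -5+1·14=9, 7+2·14=35, -8+3·14=34) = 35 (attained by i=2)
p(3) = max(5+0·3=5, -5+1·3=-2, 7+2·3=13, -8+3·3=1) = 13 (attained by i=2)
Answer: p(14) = 35; p(3) = 13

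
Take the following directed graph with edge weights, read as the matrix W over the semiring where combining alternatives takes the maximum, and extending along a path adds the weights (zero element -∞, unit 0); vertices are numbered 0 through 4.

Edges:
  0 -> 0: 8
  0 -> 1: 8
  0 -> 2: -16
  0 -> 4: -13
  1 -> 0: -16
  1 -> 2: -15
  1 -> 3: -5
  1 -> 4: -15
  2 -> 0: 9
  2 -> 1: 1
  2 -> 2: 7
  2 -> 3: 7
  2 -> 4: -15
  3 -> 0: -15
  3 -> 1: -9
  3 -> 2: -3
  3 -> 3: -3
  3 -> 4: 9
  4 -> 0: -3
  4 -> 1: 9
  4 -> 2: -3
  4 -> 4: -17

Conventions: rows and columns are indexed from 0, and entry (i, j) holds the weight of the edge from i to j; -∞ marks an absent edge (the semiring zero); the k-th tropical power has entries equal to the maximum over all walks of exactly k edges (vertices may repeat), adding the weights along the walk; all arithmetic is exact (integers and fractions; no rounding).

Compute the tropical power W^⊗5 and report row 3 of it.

W^⊗2:
  [16, 16, -7, 3, -5]
  [-6, -6, -8, -8, 4]
  [17, 17, 14, 14, 16]
  [6, 18, 6, 4, 6]
  [6, 5, 4, 4, -6]
W^⊗3:
  [24, 24, 1, 11, 12]
  [2, 13, 1, -1, 1]
  [25, 25, 21, 21, 23]
  [15, 15, 13, 13, 13]
  [14, 14, 11, 11, 13]
W^⊗4:
  [32, 32, 9, 19, 20]
  [10, 10, 8, 8, 8]
  [33, 33, 28, 28, 30]
  [23, 23, 20, 20, 22]
  [22, 22, 18, 18, 20]
W^⊗5:
  [40, 40, 17, 27, 28]
  [18, 18, 15, 15, 17]
  [41, 41, 35, 35, 37]
  [31, 31, 27, 27, 29]
  [30, 30, 25, 25, 27]
Answer: row 3 of W^⊗5 = [31, 31, 27, 27, 29]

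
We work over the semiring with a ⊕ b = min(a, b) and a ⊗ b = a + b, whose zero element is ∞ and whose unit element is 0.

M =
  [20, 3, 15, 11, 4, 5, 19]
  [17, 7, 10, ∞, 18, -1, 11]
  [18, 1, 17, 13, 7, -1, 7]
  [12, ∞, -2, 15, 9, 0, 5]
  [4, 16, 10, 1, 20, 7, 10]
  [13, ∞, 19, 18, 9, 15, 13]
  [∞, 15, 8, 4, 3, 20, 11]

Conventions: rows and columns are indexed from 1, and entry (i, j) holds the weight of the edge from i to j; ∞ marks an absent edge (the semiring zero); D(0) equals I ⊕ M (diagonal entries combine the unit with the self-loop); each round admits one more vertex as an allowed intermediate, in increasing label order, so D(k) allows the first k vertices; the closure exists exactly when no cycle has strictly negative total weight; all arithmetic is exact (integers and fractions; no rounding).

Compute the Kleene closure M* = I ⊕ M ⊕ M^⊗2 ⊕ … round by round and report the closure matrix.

D(0):
  [0, 3, 15, 11, 4, 5, 19]
  [17, 0, 10, ∞, 18, -1, 11]
  [18, 1, 0, 13, 7, -1, 7]
  [12, ∞, -2, 0, 9, 0, 5]
  [4, 16, 10, 1, 0, 7, 10]
  [13, ∞, 19, 18, 9, 0, 13]
  [∞, 15, 8, 4, 3, 20, 0]
D(1):
  [0, 3, 15, 11, 4, 5, 19]
  [17, 0, 10, 28, 18, -1, 11]
  [18, 1, 0, 13, 7, -1, 7]
  [12, 15, -2, 0, 9, 0, 5]
  [4, 7, 10, 1, 0, 7, 10]
  [13, 16, 19, 18, 9, 0, 13]
  [∞, 15, 8, 4, 3, 20, 0]
D(2):
  [0, 3, 13, 11, 4, 2, 14]
  [17, 0, 10, 28, 18, -1, 11]
  [18, 1, 0, 13, 7, -1, 7]
  [12, 15, -2, 0, 9, 0, 5]
  [4, 7, 10, 1, 0, 6, 10]
  [13, 16, 19, 18, 9, 0, 13]
  [32, 15, 8, 4, 3, 14, 0]
D(3):
  [0, 3, 13, 11, 4, 2, 14]
  [17, 0, 10, 23, 17, -1, 11]
  [18, 1, 0, 13, 7, -1, 7]
  [12, -1, -2, 0, 5, -3, 5]
  [4, 7, 10, 1, 0, 6, 10]
  [13, 16, 19, 18, 9, 0, 13]
  [26, 9, 8, 4, 3, 7, 0]
D(4):
  [0, 3, 9, 11, 4, 2, 14]
  [17, 0, 10, 23, 17, -1, 11]
  [18, 1, 0, 13, 7, -1, 7]
  [12, -1, -2, 0, 5, -3, 5]
  [4, 0, -1, 1, 0, -2, 6]
  [13, 16, 16, 18, 9, 0, 13]
  [16, 3, 2, 4, 3, 1, 0]
D(5):
  [0, 3, 3, 5, 4, 2, 10]
  [17, 0, 10, 18, 17, -1, 11]
  [11, 1, 0, 8, 7, -1, 7]
  [9, -1, -2, 0, 5, -3, 5]
  [4, 0, -1, 1, 0, -2, 6]
  [13, 9, 8, 10, 9, 0, 13]
  [7, 3, 2, 4, 3, 1, 0]
D(6):
  [0, 3, 3, 5, 4, 2, 10]
  [12, 0, 7, 9, 8, -1, 11]
  [11, 1, 0, 8, 7, -1, 7]
  [9, -1, -2, 0, 5, -3, 5]
  [4, 0, -1, 1, 0, -2, 6]
  [13, 9, 8, 10, 9, 0, 13]
  [7, 3, 2, 4, 3, 1, 0]
D(7):
  [0, 3, 3, 5, 4, 2, 10]
  [12, 0, 7, 9, 8, -1, 11]
  [11, 1, 0, 8, 7, -1, 7]
  [9, -1, -2, 0, 5, -3, 5]
  [4, 0, -1, 1, 0, -2, 6]
  [13, 9, 8, 10, 9, 0, 13]
  [7, 3, 2, 4, 3, 1, 0]
Answer: M* = [[0, 3, 3, 5, 4, 2, 10], [12, 0, 7, 9, 8, -1, 11], [11, 1, 0, 8, 7, -1, 7], [9, -1, -2, 0, 5, -3, 5], [4, 0, -1, 1, 0, -2, 6], [13, 9, 8, 10, 9, 0, 13], [7, 3, 2, 4, 3, 1, 0]]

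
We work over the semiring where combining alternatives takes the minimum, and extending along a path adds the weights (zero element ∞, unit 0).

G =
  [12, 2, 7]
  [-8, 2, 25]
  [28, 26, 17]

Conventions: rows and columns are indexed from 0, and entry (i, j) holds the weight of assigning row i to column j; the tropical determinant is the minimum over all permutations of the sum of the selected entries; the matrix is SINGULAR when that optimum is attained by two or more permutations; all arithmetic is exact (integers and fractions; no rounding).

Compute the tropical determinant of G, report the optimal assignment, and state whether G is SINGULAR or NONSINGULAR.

σ = (0, 1, 2): 12 + 2 + 17 = 31
σ = (0, 2, 1): 12 + 25 + 26 = 63
σ = (1, 0, 2): 2 + (-8) + 17 = 11
σ = (1, 2, 0): 2 + 25 + 28 = 55
σ = (2, 0, 1): 7 + (-8) + 26 = 25
σ = (2, 1, 0): 7 + 2 + 28 = 37
Optimal value attained by: σ = (1, 0, 2).
Answer: det⊕(G) = 11; verdict: NONSINGULAR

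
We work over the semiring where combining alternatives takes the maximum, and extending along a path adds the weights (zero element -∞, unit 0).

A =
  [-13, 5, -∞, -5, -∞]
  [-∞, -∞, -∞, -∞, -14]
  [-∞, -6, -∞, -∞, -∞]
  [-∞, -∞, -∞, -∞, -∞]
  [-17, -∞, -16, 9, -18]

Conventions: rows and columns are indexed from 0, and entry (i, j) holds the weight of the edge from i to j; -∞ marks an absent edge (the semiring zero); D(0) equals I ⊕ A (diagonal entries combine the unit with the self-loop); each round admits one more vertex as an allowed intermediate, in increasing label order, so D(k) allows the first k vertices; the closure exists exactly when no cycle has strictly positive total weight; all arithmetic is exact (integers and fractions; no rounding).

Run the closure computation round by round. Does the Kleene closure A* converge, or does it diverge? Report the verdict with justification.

D(0):
  [0, 5, -∞, -5, -∞]
  [-∞, 0, -∞, -∞, -14]
  [-∞, -6, 0, -∞, -∞]
  [-∞, -∞, -∞, 0, -∞]
  [-17, -∞, -16, 9, 0]
D(1):
  [0, 5, -∞, -5, -∞]
  [-∞, 0, -∞, -∞, -14]
  [-∞, -6, 0, -∞, -∞]
  [-∞, -∞, -∞, 0, -∞]
  [-17, -12, -16, 9, 0]
D(2):
  [0, 5, -∞, -5, -9]
  [-∞, 0, -∞, -∞, -14]
  [-∞, -6, 0, -∞, -20]
  [-∞, -∞, -∞, 0, -∞]
  [-17, -12, -16, 9, 0]
D(3):
  [0, 5, -∞, -5, -9]
  [-∞, 0, -∞, -∞, -14]
  [-∞, -6, 0, -∞, -20]
  [-∞, -∞, -∞, 0, -∞]
  [-17, -12, -16, 9, 0]
D(4):
  [0, 5, -∞, -5, -9]
  [-∞, 0, -∞, -∞, -14]
  [-∞, -6, 0, -∞, -20]
  [-∞, -∞, -∞, 0, -∞]
  [-17, -12, -16, 9, 0]
D(5):
  [0, 5, -25, 0, -9]
  [-31, 0, -30, -5, -14]
  [-37, -6, 0, -11, -20]
  [-∞, -∞, -∞, 0, -∞]
  [-17, -12, -16, 9, 0]
Key observation: every diagonal entry stays at the unit through all rounds, so no improving cycle exists.
Answer: CONVERGES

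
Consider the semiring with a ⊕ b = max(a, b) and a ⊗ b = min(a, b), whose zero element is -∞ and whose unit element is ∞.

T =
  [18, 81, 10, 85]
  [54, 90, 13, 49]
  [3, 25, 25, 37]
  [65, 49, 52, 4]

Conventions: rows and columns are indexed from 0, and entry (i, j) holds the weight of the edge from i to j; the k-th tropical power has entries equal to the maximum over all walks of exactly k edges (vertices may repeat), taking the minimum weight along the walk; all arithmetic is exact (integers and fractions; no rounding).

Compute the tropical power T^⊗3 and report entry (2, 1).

T^⊗2:
  [65, 81, 52, 49]
  [54, 90, 49, 54]
  [37, 37, 37, 25]
  [49, 65, 25, 65]
T^⊗3:
  [54, 81, 49, 65]
  [54, 90, 52, 54]
  [37, 37, 25, 37]
  [65, 65, 52, 49]
Key observation: the optimum is the walk 2->3->0->1, with weight 37 min 65 min 81 = 37.
Optimal value attained by: walk 2->3->0->1.
Answer: (T^⊗3)[2][1] = 37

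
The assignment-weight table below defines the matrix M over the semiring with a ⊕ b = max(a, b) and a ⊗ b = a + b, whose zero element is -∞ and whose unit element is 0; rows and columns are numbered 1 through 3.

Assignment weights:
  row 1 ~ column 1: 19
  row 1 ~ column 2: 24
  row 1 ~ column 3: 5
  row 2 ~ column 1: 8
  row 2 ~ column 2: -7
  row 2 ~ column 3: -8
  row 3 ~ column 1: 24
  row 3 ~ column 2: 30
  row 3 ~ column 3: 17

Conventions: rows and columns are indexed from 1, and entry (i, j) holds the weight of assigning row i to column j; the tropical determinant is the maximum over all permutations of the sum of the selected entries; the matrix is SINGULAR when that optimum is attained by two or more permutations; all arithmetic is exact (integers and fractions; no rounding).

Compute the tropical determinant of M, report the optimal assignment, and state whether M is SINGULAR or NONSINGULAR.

σ = (1, 2, 3): 19 + (-7) + 17 = 29
σ = (1, 3, 2): 19 + (-8) + 30 = 41
σ = (2, 1, 3): 24 + 8 + 17 = 49
σ = (2, 3, 1): 24 + (-8) + 24 = 40
σ = (3, 1, 2): 5 + 8 + 30 = 43
σ = (3, 2, 1): 5 + (-7) + 24 = 22
Optimal value attained by: σ = (2, 1, 3).
Answer: det⊕(M) = 49; verdict: NONSINGULAR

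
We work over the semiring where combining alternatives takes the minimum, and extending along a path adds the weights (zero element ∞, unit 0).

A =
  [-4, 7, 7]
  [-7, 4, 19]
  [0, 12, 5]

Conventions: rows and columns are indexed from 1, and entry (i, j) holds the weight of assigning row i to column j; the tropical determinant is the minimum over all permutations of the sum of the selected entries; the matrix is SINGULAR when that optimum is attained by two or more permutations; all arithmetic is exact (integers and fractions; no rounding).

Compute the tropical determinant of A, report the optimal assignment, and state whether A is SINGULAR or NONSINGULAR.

σ = (1, 2, 3): (-4) + 4 + 5 = 5
σ = (1, 3, 2): (-4) + 19 + 12 = 27
σ = (2, 1, 3): 7 + (-7) + 5 = 5
σ = (2, 3, 1): 7 + 19 + 0 = 26
σ = (3, 1, 2): 7 + (-7) + 12 = 12
σ = (3, 2, 1): 7 + 4 + 0 = 11
Optimal value attained by: σ = (1, 2, 3).
Answer: det⊕(A) = 5; verdict: SINGULAR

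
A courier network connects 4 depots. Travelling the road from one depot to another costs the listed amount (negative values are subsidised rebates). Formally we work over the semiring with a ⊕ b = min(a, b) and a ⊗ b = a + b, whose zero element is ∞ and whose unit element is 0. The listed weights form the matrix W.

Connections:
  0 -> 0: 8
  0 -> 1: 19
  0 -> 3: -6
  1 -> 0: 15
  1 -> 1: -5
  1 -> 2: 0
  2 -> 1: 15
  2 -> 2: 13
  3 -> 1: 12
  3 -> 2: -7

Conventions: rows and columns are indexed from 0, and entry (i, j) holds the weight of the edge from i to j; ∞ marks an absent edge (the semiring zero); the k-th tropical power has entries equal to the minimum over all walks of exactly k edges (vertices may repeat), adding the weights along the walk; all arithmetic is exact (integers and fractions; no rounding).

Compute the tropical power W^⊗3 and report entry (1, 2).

W^⊗2:
  [16, 6, -13, 2]
  [10, -10, -5, 9]
  [30, 10, 15, ∞]
  [27, 7, 6, ∞]
W^⊗3:
  [21, 1, -5, 10]
  [5, -15, -10, 4]
  [25, 5, 10, 24]
  [22, 2, 7, 21]
Key observation: the optimum is the walk 1->1->1->2, with weight (-5) + (-5) + 0 = -10.
Optimal value attained by: walk 1->1->1->2.
Answer: (W^⊗3)[1][2] = -10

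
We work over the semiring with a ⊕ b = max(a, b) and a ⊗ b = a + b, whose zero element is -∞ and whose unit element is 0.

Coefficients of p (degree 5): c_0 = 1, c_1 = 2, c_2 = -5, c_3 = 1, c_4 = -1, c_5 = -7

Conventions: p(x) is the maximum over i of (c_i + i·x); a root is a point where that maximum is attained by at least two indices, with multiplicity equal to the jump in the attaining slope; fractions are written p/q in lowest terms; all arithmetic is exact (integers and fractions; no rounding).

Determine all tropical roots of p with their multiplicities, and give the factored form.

hull edge (i=0, c=1) to (i=1, c=2): slope 1, span 1
hull edge (i=1, c=2) to (i=3, c=1): slope -1/2, span 2
hull edge (i=3, c=1) to (i=4, c=-1): slope -2, span 1
hull edge (i=4, c=-1) to (i=5, c=-7): slope -6, span 1
Factored form: p(x) = -7 ⊗ (x ⊕ (-1)) ⊗ (x ⊕ 1/2) ⊗ (x ⊕ 1/2) ⊗ (x ⊕ 2) ⊗ (x ⊕ 6)
Answer: roots = -1 (mult 1), 1/2 (mult 2), 2 (mult 1), 6 (mult 1)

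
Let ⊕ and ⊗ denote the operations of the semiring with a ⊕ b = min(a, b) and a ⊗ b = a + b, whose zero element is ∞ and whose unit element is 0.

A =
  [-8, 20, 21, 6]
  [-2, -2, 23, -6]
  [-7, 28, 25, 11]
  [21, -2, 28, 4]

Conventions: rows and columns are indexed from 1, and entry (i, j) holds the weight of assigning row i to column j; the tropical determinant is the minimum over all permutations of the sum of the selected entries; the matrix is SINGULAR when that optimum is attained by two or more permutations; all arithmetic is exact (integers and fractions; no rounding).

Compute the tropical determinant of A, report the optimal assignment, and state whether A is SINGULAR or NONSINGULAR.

σ = (1, 2, 3, 4): (-8) + (-2) + 25 + 4 = 19
σ = (1, 2, 4, 3): (-8) + (-2) + 11 + 28 = 29
σ = (1, 3, 2, 4): (-8) + 23 + 28 + 4 = 47
σ = (1, 3, 4, 2): (-8) + 23 + 11 + (-2) = 24
σ = (1, 4, 2, 3): (-8) + (-6) + 28 + 28 = 42
σ = (1, 4, 3, 2): (-8) + (-6) + 25 + (-2) = 9
σ = (2, 1, 3, 4): 20 + (-2) + 25 + 4 = 47
σ = (2, 1, 4, 3): 20 + (-2) + 11 + 28 = 57
σ = (2, 3, 1, 4): 20 + 23 + (-7) + 4 = 40
σ = (2, 3, 4, 1): 20 + 23 + 11 + 21 = 75
σ = (2, 4, 1, 3): 20 + (-6) + (-7) + 28 = 35
σ = (2, 4, 3, 1): 20 + (-6) + 25 + 21 = 60
σ = (3, 1, 2, 4): 21 + (-2) + 28 + 4 = 51
σ = (3, 1, 4, 2): 21 + (-2) + 11 + (-2) = 28
σ = (3, 2, 1, 4): 21 + (-2) + (-7) + 4 = 16
σ = (3, 2, 4, 1): 21 + (-2) + 11 + 21 = 51
σ = (3, 4, 1, 2): 21 + (-6) + (-7) + (-2) = 6
σ = (3, 4, 2, 1): 21 + (-6) + 28 + 21 = 64
σ = (4, 1, 2, 3): 6 + (-2) + 28 + 28 = 60
σ = (4, 1, 3, 2): 6 + (-2) + 25 + (-2) = 27
σ = (4, 2, 1, 3): 6 + (-2) + (-7) + 28 = 25
σ = (4, 2, 3, 1): 6 + (-2) + 25 + 21 = 50
σ = (4, 3, 1, 2): 6 + 23 + (-7) + (-2) = 20
σ = (4, 3, 2, 1): 6 + 23 + 28 + 21 = 78
Optimal value attained by: σ = (3, 4, 1, 2).
Answer: det⊕(A) = 6; verdict: NONSINGULAR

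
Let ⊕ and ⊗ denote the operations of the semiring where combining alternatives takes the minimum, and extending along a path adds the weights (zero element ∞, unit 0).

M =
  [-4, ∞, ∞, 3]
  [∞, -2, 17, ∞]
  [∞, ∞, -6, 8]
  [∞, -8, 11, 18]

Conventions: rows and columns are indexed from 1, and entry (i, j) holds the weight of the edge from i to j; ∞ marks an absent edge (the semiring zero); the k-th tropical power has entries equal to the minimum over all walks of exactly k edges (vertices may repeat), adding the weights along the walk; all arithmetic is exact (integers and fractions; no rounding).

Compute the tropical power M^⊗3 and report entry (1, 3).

M^⊗2:
  [-8, -5, 14, -1]
  [∞, -4, 11, 25]
  [∞, 0, -12, 2]
  [∞, -10, 5, 19]
M^⊗3:
  [-12, -9, 8, -5]
  [∞, -6, 5, 19]
  [∞, -6, -18, -4]
  [∞, -12, -1, 13]
Key observation: the optimum is the walk 1->4->3->3, with weight 3 + 11 + (-6) = 8.
Optimal value attained by: walk 1->4->3->3.
Answer: (M^⊗3)[1][3] = 8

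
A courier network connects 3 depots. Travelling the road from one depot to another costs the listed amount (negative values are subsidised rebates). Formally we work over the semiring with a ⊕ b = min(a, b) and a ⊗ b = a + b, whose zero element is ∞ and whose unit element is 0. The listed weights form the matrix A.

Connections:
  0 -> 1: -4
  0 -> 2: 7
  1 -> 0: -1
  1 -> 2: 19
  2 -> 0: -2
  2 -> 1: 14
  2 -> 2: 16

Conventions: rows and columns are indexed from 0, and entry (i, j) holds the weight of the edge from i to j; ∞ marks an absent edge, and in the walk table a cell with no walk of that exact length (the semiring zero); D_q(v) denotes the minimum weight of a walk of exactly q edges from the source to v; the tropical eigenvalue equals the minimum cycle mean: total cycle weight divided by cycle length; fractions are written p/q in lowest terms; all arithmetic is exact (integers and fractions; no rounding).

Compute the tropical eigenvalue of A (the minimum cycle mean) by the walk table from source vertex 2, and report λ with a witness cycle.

q=0: [∞, ∞, 0]
q=1: [-2, 14, 16]
q=2: [13, -6, 5]
q=3: [-7, 9, 13]
Optimal cycle mean attained by: cycle 0->1->0, total (-4) + (-1), length 2.
Answer: λ = -5/2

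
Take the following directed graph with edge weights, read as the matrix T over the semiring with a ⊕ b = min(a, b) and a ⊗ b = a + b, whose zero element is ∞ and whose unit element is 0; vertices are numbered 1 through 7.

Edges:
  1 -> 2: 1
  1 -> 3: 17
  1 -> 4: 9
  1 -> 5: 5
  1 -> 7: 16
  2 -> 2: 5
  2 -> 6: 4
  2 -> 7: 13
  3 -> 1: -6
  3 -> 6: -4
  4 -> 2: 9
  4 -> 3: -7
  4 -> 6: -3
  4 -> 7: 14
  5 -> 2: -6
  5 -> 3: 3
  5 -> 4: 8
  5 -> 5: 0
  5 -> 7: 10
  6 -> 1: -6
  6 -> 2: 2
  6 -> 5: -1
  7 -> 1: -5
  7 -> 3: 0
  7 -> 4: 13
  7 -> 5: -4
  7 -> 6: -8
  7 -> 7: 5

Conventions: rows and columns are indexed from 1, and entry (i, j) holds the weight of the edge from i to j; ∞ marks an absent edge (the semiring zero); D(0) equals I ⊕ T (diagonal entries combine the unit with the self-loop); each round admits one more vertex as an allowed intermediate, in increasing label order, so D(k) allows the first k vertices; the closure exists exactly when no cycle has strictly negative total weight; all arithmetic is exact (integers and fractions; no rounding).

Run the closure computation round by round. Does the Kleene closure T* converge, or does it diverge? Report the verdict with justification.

D(0):
  [0, 1, 17, 9, 5, ∞, 16]
  [∞, 0, ∞, ∞, ∞, 4, 13]
  [-6, ∞, 0, ∞, ∞, -4, ∞]
  [∞, 9, -7, 0, ∞, -3, 14]
  [∞, -6, 3, 8, 0, ∞, 10]
  [-6, 2, ∞, ∞, -1, 0, ∞]
  [-5, ∞, 0, 13, -4, -8, 0]
D(1):
  [0, 1, 17, 9, 5, ∞, 16]
  [∞, 0, ∞, ∞, ∞, 4, 13]
  [-6, -5, 0, 3, -1, -4, 10]
  [∞, 9, -7, 0, ∞, -3, 14]
  [∞, -6, 3, 8, 0, ∞, 10]
  [-6, -5, 11, 3, -1, 0, 10]
  [-5, -4, 0, 4, -4, -8, 0]
Detection: at round 2, diagonal entry (6, 6) turns strictly negative.
Key observation: the cycle 6->1->2->6 has total weight (-6) + 1 + 4, which is strictly negative.
Answer: DIVERGES — negative cycle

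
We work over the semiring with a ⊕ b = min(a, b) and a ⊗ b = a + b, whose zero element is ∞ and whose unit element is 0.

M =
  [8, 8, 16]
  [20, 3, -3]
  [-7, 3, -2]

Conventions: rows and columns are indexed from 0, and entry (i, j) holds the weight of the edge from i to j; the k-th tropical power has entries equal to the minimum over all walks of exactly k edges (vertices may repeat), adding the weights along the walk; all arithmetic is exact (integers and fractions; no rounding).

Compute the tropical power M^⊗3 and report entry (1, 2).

M^⊗2:
  [9, 11, 5]
  [-10, 0, -5]
  [-9, 1, -4]
M^⊗3:
  [-2, 8, 3]
  [-12, -2, -7]
  [-11, -1, -6]
Key observation: the optimum is the walk 1->2->2->2, with weight (-3) + (-2) + (-2) = -7.
Optimal value attained by: walk 1->2->2->2.
Answer: (M^⊗3)[1][2] = -7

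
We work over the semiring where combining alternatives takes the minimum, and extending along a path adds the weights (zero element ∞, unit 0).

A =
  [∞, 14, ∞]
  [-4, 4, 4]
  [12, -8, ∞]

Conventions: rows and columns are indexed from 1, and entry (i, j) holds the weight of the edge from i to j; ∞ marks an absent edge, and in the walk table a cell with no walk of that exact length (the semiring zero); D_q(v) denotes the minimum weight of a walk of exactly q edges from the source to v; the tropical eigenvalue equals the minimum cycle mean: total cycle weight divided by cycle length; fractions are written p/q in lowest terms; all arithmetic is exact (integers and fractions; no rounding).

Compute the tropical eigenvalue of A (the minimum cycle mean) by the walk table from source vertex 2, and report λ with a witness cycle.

q=0: [∞, 0, ∞]
q=1: [-4, 4, 4]
q=2: [0, -4, 8]
q=3: [-8, 0, 0]
Optimal cycle mean attained by: cycle 2->3->2, total 4 + (-8), length 2.
Answer: λ = -2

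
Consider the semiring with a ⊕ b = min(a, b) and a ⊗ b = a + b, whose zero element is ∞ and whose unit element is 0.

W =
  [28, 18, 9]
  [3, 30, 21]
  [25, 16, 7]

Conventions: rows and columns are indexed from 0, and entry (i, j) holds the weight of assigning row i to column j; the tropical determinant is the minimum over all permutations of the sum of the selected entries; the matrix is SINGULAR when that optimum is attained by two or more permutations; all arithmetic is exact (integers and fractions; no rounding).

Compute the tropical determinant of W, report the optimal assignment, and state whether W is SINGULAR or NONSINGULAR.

σ = (0, 1, 2): 28 + 30 + 7 = 65
σ = (0, 2, 1): 28 + 21 + 16 = 65
σ = (1, 0, 2): 18 + 3 + 7 = 28
σ = (1, 2, 0): 18 + 21 + 25 = 64
σ = (2, 0, 1): 9 + 3 + 16 = 28
σ = (2, 1, 0): 9 + 30 + 25 = 64
Optimal value attained by: σ = (1, 0, 2).
Answer: det⊕(W) = 28; verdict: SINGULAR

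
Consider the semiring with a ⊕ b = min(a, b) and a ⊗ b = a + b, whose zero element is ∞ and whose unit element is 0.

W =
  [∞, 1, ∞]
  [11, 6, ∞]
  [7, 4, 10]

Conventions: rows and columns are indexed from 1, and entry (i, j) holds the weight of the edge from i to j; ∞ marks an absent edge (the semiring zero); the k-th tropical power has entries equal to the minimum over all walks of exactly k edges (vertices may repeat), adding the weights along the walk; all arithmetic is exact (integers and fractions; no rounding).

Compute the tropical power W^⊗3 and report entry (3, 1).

W^⊗2:
  [12, 7, ∞]
  [17, 12, ∞]
  [15, 8, 20]
W^⊗3:
  [18, 13, ∞]
  [23, 18, ∞]
  [19, 14, 30]
Key observation: the optimum is the walk 3->1->2->1, with weight 7 + 1 + 11 = 19.
Optimal value attained by: walk 3->1->2->1.
Answer: (W^⊗3)[3][1] = 19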